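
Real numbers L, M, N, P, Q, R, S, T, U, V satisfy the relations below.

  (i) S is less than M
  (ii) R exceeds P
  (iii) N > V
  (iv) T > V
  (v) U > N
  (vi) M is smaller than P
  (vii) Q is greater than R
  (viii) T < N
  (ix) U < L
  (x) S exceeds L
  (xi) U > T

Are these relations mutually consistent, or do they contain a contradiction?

The single ordering V < T < N < U < L < S < M < P < R < Q satisfies every listed relation, so no contradiction arises.

consistent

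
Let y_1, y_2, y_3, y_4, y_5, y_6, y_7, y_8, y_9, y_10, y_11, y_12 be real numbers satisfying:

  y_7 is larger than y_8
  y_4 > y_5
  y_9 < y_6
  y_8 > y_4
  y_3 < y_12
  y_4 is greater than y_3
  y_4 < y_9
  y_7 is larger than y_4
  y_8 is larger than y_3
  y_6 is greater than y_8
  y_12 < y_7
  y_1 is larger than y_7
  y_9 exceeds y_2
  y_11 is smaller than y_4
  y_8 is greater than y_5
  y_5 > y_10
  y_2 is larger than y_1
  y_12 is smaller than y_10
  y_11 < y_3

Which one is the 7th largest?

The consecutive relations fix a unique order: y_11 < y_3 < y_12 < y_10 < y_5 < y_4 < y_8 < y_7 < y_1 < y_2 < y_9 < y_6.
Counting 7 from the largest end gives y_4.

y_4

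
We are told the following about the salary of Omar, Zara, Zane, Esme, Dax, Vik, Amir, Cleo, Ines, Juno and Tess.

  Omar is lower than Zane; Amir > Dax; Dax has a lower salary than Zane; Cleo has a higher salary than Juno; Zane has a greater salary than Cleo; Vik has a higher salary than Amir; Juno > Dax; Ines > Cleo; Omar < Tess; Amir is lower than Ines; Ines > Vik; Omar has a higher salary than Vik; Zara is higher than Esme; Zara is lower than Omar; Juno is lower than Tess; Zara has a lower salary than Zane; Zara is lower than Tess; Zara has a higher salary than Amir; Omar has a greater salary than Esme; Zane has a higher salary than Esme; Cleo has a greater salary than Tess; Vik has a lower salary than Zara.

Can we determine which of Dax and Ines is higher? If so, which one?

Ines

Following the relations from Dax: Dax < Amir < Vik < Zara < Omar < Tess < Cleo < Ines.
So Ines is higher.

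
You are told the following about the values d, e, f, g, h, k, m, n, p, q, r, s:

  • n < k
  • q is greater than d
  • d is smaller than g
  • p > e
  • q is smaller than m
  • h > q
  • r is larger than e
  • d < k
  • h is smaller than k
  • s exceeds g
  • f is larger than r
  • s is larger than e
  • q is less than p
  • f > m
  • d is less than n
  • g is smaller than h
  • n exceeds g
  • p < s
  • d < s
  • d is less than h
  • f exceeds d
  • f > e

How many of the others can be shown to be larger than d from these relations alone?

9

Directly above d: g, q, n, h, k, s, f.
One step further: p, m (9 so far).
No other element is forced above d by the given relations, so the count is 9.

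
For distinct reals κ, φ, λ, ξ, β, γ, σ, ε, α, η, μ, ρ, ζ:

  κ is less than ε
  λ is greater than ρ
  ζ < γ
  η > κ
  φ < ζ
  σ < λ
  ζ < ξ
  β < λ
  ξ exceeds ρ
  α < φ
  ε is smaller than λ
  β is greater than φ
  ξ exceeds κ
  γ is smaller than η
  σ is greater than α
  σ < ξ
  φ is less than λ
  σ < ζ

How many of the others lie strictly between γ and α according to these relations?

The relations place α below γ. An element lies strictly between them when it is forced above α and also forced below γ.
Above α: {φ, σ, ζ, β, λ, ξ, η}. Below γ: {φ, σ, ζ}.
Intersection: {φ, σ, ζ} — 3.

3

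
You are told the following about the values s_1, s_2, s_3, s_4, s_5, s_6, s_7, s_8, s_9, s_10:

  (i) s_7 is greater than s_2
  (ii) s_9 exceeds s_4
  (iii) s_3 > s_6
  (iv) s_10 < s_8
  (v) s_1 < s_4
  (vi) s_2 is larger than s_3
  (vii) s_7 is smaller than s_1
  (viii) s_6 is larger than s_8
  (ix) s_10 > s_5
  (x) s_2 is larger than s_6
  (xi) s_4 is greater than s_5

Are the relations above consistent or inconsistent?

consistent

The single ordering s_5 < s_10 < s_8 < s_6 < s_3 < s_2 < s_7 < s_1 < s_4 < s_9 satisfies every listed relation, so no contradiction arises.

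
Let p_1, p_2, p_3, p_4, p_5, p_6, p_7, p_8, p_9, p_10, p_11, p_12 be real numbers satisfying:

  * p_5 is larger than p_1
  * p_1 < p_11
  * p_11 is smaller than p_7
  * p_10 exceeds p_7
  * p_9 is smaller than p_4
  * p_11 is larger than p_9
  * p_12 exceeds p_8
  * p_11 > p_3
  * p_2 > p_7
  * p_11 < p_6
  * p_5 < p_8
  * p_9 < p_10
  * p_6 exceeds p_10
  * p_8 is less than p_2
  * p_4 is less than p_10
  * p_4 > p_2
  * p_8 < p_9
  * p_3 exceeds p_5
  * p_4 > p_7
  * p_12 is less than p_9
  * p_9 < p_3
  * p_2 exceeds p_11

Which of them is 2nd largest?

The consecutive relations fix a unique order: p_1 < p_5 < p_8 < p_12 < p_9 < p_3 < p_11 < p_7 < p_2 < p_4 < p_10 < p_6.
Counting 2 from the largest end gives p_10.

p_10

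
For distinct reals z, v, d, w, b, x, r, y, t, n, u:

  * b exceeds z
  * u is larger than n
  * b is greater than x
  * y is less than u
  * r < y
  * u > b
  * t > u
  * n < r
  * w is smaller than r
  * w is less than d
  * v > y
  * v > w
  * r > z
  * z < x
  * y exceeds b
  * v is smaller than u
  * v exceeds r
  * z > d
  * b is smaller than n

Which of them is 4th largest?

y

The consecutive relations fix a unique order: w < d < z < x < b < n < r < y < v < u < t.
The 4th largest is y.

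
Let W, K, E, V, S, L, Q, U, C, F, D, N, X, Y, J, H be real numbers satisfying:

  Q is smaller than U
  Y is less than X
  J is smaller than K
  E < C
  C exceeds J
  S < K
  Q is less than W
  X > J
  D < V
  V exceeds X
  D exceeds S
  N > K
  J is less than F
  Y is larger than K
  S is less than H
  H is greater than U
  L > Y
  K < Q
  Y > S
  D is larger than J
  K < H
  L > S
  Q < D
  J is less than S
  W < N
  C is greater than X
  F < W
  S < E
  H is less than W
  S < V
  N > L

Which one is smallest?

Chaining upward from J: directly above it, S, K, X, C, D, F; then E, Y, L, Q, H, V, W, N; then U.
That covers every other element, and nothing is given below J, so J is the smallest.

J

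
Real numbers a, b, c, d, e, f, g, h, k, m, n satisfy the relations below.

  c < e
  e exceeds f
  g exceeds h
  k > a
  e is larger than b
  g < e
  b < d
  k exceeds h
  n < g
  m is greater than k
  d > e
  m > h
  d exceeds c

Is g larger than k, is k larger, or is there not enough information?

undetermined

Following every chain through k: above k we get m; below k we get a, h.
g is not reached, and no chain runs the other way from g to k.
So the given relations leave the order of k and g undetermined.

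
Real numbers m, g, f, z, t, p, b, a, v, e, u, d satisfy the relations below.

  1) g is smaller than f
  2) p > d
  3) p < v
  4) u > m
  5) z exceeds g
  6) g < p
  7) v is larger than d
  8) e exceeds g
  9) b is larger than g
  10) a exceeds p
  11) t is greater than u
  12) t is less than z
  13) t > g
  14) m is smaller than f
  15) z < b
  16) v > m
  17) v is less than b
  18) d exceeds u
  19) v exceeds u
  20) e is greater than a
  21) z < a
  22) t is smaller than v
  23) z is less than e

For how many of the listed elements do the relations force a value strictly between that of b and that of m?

The relations place m below b. An element lies strictly between them when it is forced above m and also forced below b.
Above m: {u, d, p, t, z, f, v, a, e}. Below b: {u, d, g, p, t, z, v}.
Intersection: {u, d, p, t, z, v} — 6.

6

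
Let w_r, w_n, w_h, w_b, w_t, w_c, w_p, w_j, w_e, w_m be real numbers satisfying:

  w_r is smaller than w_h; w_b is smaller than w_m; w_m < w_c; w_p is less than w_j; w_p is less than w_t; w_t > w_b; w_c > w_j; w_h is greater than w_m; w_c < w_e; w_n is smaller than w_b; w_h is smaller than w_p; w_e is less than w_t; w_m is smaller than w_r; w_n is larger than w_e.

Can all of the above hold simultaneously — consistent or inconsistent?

inconsistent

Chaining the given relations yields w_m < w_r < w_h < w_p < w_j < w_c < w_e < w_n < w_b, so w_m < w_b. But one relation states w_b < w_m. These cannot both hold.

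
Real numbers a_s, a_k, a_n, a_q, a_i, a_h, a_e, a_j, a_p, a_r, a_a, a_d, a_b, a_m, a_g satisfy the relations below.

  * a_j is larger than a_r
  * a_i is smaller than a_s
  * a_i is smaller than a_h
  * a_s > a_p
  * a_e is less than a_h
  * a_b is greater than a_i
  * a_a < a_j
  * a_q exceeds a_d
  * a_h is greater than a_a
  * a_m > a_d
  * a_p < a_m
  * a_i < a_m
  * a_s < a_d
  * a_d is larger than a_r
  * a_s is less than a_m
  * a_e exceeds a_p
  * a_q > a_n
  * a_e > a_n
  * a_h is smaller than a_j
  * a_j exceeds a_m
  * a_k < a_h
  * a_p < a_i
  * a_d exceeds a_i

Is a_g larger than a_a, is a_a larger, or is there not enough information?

Following every chain through a_a: above a_a we get a_h, a_j.
a_g is not reached, and no chain runs the other way from a_g to a_a.
So the given relations leave the order of a_a and a_g undetermined.

undetermined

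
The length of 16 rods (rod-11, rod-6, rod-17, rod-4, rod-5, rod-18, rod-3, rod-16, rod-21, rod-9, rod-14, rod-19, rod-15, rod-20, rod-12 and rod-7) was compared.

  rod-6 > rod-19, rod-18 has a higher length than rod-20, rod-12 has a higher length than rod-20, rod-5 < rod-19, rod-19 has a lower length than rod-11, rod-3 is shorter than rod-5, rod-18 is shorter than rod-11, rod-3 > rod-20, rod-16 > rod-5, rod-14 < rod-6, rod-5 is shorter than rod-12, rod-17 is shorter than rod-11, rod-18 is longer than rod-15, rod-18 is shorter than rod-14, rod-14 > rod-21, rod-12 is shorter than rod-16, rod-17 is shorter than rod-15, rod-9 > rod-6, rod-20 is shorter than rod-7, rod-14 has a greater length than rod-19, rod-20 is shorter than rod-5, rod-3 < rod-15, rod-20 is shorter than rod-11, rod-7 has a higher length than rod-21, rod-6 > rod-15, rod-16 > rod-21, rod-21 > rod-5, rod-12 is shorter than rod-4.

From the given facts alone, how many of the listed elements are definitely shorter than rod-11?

From rod-11 the given relations immediately reach rod-20, rod-17, rod-19, rod-18.
From those, rod-5, rod-15 — 6 in total.
From those, rod-3 — 7 in total.
No other element is forced below rod-11 by the given relations, so the count is 7.

7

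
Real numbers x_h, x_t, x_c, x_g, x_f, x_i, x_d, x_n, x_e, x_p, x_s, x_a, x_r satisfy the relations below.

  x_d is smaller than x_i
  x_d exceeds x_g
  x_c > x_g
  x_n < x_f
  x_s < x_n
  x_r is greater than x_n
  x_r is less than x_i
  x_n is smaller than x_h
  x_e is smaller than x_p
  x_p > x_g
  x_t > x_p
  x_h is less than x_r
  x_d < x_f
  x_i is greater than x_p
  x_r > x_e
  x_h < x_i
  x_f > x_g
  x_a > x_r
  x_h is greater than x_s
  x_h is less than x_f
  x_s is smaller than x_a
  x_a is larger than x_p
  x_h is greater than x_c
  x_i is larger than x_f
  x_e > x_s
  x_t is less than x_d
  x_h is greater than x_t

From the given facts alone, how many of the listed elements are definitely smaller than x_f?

The elements the relations force below x_f are x_s, x_g, x_e, x_p, x_t, x_n, x_d, x_c, x_h — no chain reaches any other.
That is 9.

9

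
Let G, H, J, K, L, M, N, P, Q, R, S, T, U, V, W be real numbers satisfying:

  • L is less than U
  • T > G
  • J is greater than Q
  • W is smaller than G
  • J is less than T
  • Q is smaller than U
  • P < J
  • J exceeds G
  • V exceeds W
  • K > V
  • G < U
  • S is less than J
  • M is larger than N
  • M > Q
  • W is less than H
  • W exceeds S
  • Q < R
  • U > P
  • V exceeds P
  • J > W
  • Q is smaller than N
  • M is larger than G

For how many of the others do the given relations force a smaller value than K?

Directly below K: V.
One step further: W, P (3 so far).
One step further: S (4 so far).
No other element is forced below K by the given relations, so the count is 4.

4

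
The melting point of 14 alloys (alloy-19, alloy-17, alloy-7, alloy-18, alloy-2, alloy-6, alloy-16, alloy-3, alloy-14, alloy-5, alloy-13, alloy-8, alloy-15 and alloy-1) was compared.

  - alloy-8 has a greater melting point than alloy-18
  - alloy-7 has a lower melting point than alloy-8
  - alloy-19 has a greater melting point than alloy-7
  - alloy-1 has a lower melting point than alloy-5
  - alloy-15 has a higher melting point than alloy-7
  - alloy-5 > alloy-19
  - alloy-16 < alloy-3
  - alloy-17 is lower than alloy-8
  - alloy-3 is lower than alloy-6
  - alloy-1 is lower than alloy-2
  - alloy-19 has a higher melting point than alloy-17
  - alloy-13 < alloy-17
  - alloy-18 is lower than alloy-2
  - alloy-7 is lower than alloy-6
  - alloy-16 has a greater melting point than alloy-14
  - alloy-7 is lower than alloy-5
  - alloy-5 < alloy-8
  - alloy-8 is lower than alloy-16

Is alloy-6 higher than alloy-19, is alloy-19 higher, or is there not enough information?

alloy-19 < alloy-5 < alloy-8 < alloy-16 < alloy-3 < alloy-6, by transitivity through alloy-5, alloy-8, alloy-16, alloy-3.
So alloy-6 is higher.

alloy-6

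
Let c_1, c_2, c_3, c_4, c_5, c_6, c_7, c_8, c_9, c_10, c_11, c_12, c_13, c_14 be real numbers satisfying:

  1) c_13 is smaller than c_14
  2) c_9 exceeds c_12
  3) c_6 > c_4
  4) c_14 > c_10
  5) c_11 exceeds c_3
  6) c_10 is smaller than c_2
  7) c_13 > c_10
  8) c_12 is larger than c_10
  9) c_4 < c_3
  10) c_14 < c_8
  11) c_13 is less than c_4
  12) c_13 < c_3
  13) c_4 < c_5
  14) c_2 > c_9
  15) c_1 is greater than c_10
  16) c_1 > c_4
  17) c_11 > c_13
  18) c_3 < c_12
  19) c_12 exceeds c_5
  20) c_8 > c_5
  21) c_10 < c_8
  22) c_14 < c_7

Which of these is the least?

c_13 is not least since c_10 < c_13; c_14 is not least since c_10 < c_14; c_4 is not least since c_13 < c_4; c_5 is not least since c_4 < c_5; c_3 is not least since c_13 < c_3; c_8 is not least since c_5 < c_8; c_12 is not least since c_3 < c_12; c_11 is not least since c_13 < c_11; c_1 is not least since c_4 < c_1; c_7 is not least since c_14 < c_7; c_9 is not least since c_12 < c_9; c_6 is not least since c_4 < c_6; c_2 is not least since c_10 < c_2.
Only c_10 has nothing below it, so c_10 is the least.

c_10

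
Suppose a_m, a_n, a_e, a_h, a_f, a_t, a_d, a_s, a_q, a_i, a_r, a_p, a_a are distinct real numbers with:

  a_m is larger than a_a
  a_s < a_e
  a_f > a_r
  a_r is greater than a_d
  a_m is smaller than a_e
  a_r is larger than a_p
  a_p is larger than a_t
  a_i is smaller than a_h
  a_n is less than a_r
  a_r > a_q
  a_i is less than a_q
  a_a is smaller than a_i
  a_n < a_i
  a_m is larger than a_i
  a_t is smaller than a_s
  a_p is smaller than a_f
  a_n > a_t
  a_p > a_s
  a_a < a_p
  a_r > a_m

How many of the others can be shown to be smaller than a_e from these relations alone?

The elements the relations force below a_e are a_a, a_t, a_n, a_s, a_i, a_m — no chain reaches any other.
That is 6.

6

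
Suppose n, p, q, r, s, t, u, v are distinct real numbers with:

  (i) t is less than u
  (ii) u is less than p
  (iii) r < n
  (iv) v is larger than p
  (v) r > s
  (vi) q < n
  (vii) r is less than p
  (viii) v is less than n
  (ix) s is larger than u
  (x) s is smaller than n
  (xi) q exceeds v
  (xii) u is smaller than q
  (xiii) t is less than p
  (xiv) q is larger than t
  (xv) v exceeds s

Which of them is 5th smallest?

Chaining the given pairs: t < u < s < r < p < v < q < n.
Counting 5 from the smallest end gives p.

p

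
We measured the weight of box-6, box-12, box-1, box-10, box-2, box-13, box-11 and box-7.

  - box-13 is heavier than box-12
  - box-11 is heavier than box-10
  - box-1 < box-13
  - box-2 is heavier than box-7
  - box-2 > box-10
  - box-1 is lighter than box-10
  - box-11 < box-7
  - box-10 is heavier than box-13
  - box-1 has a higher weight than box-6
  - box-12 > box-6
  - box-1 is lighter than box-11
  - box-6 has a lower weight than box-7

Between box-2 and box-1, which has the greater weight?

box-2

box-1 < box-13 and box-13 < box-10 give box-1 < box-10.
Then box-10 < box-11 extends the chain to box-11.
With box-11 < box-7: box-1 < box-13 < box-10 < box-11 < box-7.
With box-7 < box-2: box-1 < box-13 < box-10 < box-11 < box-7 < box-2.
So box-1 < box-2; box-2 is the heavier of the two.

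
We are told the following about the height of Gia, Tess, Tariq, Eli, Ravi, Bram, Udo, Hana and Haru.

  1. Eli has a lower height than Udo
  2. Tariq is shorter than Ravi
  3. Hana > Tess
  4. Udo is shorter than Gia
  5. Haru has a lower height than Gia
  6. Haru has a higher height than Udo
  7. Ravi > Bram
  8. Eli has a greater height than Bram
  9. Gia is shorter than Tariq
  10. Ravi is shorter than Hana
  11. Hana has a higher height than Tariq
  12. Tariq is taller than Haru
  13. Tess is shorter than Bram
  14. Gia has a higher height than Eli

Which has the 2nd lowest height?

Chaining the given pairs: Tess < Bram < Eli < Udo < Haru < Gia < Tariq < Ravi < Hana.
Counting 2 from the smallest end gives Bram.

Bram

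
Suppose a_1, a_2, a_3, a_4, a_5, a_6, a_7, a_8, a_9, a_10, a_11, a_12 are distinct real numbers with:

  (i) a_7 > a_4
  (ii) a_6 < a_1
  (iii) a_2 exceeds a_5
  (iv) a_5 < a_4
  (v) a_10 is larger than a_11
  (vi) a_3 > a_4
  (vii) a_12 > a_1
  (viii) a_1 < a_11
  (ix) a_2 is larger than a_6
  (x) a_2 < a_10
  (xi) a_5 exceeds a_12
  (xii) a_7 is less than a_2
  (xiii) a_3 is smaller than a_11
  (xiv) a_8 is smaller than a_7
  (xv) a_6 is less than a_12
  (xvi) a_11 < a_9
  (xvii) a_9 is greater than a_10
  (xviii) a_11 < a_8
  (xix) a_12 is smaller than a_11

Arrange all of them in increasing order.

The consecutive links are each given: a_6 < a_1; a_1 < a_12; a_12 < a_5; a_5 < a_4; a_4 < a_3; a_3 < a_11; a_11 < a_8; a_8 < a_7; a_7 < a_2; a_2 < a_10; a_10 < a_9.

a_6 < a_1 < a_12 < a_5 < a_4 < a_3 < a_11 < a_8 < a_7 < a_2 < a_10 < a_9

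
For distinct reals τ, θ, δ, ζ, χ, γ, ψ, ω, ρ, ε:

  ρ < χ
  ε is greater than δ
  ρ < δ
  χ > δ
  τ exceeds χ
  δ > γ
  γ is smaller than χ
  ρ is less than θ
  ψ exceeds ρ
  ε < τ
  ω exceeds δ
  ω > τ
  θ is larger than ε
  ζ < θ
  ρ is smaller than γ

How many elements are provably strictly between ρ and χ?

2

The relations place ρ below χ. An element lies strictly between them when it is forced above ρ and also forced below χ.
Above ρ: {γ, δ, ψ, ε, θ, τ, ω}. Below χ: {γ, δ}.
Intersection: {γ, δ} — 2.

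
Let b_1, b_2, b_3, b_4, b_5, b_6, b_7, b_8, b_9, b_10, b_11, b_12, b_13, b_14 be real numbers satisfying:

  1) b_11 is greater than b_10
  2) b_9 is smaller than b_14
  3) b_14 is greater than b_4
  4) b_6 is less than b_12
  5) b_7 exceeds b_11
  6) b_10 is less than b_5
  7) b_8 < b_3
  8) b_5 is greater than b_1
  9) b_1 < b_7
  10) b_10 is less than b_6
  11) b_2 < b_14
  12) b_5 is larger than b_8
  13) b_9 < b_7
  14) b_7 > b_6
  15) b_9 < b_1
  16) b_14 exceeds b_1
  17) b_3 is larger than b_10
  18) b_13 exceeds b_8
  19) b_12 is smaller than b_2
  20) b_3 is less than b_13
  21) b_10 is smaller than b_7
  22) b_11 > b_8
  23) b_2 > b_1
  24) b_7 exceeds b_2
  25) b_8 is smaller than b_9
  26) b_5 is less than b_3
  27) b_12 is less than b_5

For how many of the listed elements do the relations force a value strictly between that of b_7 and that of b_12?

1

Chaining upward from b_12 reaches: b_5, b_2, b_3, b_14, b_13.
Chaining downward from b_7 reaches: b_10, b_8, b_9, b_6, b_1, b_11, b_2.
Strictly between b_12 and b_7 are those in both lists: b_2 — 1 element.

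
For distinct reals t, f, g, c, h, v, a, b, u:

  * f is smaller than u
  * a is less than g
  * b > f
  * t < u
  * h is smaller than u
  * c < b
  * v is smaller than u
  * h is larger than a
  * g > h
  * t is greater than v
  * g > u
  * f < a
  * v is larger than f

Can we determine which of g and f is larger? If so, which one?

f < a and a < h give f < h.
With h < u: f < a < h < u.
Then u < g extends the chain to g.
So g is larger.

g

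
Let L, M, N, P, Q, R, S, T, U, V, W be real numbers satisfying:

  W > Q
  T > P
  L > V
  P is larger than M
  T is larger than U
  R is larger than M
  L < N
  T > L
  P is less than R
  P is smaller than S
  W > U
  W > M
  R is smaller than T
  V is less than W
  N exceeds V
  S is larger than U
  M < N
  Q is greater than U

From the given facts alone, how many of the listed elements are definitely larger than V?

4

From V the given relations immediately reach W, L, N.
From those, T — 4 in total.
Nothing else is reachable above V; 4 in all.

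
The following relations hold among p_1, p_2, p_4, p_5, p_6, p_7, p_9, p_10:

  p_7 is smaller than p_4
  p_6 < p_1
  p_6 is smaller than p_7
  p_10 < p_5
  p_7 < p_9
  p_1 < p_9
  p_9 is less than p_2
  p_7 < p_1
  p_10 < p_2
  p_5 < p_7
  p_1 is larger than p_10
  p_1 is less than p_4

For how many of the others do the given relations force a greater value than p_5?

From p_5 the given relations immediately reach p_7.
From those, p_1, p_9, p_4 — 4 in total.
From those, p_2 — 5 in total.
No other element is forced above p_5 by the given relations, so the count is 5.

5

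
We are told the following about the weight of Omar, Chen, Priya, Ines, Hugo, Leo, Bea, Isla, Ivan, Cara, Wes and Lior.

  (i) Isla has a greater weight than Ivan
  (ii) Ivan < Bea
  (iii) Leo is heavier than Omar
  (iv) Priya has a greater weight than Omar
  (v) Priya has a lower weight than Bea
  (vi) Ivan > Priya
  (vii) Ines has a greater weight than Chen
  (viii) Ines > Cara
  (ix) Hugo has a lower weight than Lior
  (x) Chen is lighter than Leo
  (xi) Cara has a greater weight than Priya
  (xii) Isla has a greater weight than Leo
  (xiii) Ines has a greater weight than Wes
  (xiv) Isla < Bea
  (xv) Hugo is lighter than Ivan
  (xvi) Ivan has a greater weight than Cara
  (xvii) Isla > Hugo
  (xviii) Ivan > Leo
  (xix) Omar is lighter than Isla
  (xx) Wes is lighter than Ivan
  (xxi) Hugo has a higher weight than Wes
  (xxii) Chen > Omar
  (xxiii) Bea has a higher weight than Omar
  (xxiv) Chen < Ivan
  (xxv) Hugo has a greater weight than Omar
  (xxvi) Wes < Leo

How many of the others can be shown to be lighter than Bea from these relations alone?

9

From Bea the given relations immediately reach Omar, Priya, Ivan, Isla.
From those, Wes, Hugo, Chen, Leo, Cara — 9 in total.
Nothing else is reachable below Bea; 9 in all.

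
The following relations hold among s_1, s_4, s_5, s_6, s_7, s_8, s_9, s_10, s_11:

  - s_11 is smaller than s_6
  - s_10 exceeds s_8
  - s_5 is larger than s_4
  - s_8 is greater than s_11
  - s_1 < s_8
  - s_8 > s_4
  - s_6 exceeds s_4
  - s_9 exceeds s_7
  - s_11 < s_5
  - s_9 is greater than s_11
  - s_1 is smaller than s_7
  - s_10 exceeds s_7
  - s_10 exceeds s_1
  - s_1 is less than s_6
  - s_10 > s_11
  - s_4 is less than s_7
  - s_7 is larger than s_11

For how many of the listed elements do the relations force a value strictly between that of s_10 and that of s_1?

Chaining upward from s_1 reaches: s_6, s_8, s_7, s_9.
Chaining downward from s_10 reaches: s_11, s_4, s_8, s_7.
Strictly between s_1 and s_10 are those in both lists: s_8, s_7 — 2 elements.

2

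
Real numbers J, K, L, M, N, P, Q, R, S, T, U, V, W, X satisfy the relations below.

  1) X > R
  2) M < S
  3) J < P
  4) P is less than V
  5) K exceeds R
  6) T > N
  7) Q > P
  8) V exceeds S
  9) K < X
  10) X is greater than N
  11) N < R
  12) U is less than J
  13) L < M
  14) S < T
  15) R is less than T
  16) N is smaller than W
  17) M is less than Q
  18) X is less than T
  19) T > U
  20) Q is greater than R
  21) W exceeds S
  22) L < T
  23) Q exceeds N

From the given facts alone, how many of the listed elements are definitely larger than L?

The elements the relations force above L are M, S, V, W, Q, T — no chain reaches any other.
That is 6.

6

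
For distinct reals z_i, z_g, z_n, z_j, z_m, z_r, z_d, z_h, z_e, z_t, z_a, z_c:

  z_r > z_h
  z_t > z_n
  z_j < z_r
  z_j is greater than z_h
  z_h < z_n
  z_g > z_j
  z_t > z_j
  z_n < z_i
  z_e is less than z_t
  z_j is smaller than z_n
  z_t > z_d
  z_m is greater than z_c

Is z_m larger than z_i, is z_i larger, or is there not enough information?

Following every chain through z_m: below z_m we get z_c.
z_i is not reached, and no chain runs the other way from z_i to z_m.
So the given relations leave the order of z_m and z_i undetermined.

undetermined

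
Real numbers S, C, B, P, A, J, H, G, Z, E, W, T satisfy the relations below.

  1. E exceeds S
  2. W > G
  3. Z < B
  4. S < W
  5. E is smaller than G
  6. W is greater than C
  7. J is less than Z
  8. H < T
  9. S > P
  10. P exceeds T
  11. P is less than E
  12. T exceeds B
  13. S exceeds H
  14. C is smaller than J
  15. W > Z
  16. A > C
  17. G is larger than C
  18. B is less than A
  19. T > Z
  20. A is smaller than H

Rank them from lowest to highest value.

Nothing is placed below C, so it is least; from there C < J; J < Z; Z < B; B < A; A < H; H < T; T < P; P < S; S < E; E < G; G < W, each given directly.

C < J < Z < B < A < H < T < P < S < E < G < W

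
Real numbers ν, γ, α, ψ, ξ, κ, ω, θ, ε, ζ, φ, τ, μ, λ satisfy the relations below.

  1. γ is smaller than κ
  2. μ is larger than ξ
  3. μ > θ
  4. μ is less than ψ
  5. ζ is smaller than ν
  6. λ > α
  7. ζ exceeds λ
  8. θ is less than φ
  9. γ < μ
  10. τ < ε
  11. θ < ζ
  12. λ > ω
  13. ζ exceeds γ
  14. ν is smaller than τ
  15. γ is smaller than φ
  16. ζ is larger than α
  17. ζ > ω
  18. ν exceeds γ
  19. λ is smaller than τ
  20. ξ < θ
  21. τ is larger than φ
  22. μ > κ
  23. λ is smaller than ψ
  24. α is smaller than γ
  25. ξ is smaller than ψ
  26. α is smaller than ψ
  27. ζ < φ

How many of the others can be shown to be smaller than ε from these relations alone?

Directly below ε: τ.
One step further: λ, ν, φ (4 so far).
One step further: α, θ, ω, γ, ζ (9 so far).
One step further: ξ (10 so far).
Nothing else is reachable below ε; 10 in all.

10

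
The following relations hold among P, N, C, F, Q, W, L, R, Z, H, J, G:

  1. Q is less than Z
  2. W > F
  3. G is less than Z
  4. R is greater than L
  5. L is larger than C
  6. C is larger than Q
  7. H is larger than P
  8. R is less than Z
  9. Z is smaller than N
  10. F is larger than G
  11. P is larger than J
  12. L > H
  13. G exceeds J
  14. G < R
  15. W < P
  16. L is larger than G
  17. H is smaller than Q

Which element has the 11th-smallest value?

Piecing the relations together gives one ordering: J < G < F < W < P < H < Q < C < L < R < Z < N.
The 11th smallest is Z.

Z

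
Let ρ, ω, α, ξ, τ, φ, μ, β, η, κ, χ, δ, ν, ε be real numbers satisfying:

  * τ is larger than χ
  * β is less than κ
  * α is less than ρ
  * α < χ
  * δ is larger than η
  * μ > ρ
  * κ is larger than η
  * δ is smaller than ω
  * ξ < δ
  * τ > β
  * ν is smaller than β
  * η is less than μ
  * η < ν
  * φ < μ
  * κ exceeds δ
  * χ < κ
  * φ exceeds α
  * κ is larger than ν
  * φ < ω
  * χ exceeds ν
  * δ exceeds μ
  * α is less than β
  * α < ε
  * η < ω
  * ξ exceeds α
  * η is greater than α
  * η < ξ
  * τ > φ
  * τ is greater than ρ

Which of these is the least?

α

Chaining upward from α: directly above it, η, φ, ρ, β, ξ, χ, ε; then ν, μ, δ, κ, ω, τ.
That covers every other element, and nothing is given below α, so α is the least.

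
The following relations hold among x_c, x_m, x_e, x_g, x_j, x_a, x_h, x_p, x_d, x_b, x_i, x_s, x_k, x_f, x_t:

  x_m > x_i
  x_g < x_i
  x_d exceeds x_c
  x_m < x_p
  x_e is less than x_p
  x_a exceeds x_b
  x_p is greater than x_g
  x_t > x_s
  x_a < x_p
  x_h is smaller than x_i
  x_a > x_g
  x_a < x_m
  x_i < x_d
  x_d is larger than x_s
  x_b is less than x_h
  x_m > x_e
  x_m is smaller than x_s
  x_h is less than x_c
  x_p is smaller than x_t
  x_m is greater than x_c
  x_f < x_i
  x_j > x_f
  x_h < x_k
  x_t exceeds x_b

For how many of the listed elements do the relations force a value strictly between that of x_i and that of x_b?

1

The relations place x_b below x_i. An element lies strictly between them when it is forced above x_b and also forced below x_i.
Above x_b: {x_h, x_c, x_k, x_a, x_m, x_p, x_s, x_d, x_t}. Below x_i: {x_g, x_f, x_h}.
Intersection: {x_h} — 1.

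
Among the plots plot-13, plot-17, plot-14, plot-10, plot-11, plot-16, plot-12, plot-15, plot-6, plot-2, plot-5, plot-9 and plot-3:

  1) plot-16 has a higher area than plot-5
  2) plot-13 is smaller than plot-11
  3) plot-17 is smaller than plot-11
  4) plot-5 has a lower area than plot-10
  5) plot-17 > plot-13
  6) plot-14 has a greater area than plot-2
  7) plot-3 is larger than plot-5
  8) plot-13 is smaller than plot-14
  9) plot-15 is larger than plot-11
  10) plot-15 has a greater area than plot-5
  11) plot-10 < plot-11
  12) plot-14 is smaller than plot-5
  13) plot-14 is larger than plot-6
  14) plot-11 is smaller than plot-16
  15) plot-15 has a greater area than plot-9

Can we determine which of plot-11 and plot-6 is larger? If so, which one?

Link the given pairs in sequence: plot-6 < plot-14; plot-14 < plot-5; plot-5 < plot-10; plot-10 < plot-11.
Together: plot-6 < plot-14 < plot-5 < plot-10 < plot-11.
So plot-11 is larger.

plot-11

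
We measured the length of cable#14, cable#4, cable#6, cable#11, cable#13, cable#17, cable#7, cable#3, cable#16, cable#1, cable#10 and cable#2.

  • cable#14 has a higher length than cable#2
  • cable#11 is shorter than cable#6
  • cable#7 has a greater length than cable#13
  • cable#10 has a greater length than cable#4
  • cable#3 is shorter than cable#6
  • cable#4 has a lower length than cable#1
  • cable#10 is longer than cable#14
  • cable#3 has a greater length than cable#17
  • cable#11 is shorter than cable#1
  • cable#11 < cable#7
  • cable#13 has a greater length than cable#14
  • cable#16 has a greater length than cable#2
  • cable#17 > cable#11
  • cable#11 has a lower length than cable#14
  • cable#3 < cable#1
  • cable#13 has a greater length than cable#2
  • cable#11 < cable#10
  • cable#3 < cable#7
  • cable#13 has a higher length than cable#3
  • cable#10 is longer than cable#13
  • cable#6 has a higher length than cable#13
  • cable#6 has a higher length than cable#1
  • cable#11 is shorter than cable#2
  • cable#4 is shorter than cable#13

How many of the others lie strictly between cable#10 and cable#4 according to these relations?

The relations place cable#4 below cable#10. An element lies strictly between them when it is forced above cable#4 and also forced below cable#10.
Above cable#4: {cable#1, cable#13, cable#6, cable#7}. Below cable#10: {cable#11, cable#2, cable#17, cable#3, cable#14, cable#13}.
Intersection: {cable#13} — 1.

1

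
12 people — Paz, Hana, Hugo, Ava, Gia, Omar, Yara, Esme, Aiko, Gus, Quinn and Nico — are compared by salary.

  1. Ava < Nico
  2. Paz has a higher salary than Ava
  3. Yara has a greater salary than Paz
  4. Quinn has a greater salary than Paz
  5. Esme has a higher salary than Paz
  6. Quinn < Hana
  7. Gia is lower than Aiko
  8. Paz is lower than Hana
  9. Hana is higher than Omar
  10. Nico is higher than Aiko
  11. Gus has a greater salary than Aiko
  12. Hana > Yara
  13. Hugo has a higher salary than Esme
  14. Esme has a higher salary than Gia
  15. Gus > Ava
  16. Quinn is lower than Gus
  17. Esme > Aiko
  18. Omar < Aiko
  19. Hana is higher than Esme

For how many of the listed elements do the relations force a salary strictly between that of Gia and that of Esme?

Chaining upward from Gia reaches: Aiko, Nico, Gus, Hana, Hugo.
Chaining downward from Esme reaches: Omar, Aiko, Ava, Paz.
Strictly between Gia and Esme are those in both lists: Aiko — 1 element.

1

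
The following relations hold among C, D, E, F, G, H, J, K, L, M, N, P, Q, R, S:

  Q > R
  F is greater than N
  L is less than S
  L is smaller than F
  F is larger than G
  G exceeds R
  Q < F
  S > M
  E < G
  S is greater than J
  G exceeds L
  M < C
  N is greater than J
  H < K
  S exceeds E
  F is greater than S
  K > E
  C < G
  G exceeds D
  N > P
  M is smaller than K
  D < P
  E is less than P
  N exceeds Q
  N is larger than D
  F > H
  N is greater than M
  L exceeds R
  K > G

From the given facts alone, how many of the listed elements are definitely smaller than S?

From S the given relations immediately reach M, L, E, J.
From those, R — 5 in total.
No other element is forced below S by the given relations, so the count is 5.

5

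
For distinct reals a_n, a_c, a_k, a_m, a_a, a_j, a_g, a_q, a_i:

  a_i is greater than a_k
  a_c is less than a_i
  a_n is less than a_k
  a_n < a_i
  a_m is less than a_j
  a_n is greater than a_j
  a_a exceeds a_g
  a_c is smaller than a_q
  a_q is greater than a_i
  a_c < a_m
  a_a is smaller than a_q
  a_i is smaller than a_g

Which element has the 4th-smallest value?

Chaining the given pairs: a_c < a_m < a_j < a_n < a_k < a_i < a_g < a_a < a_q.
The 4th smallest is a_n.

a_n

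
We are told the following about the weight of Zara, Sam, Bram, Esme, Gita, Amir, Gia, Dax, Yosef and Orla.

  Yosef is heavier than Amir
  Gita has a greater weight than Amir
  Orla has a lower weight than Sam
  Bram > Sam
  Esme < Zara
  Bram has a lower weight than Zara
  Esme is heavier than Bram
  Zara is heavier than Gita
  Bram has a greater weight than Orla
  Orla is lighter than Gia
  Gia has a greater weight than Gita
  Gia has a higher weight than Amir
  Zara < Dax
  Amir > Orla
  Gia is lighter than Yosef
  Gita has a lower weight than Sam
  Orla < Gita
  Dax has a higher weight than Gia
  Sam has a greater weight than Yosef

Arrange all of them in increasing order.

The consecutive links are each given: Orla < Amir; Amir < Gita; Gita < Gia; Gia < Yosef; Yosef < Sam; Sam < Bram; Bram < Esme; Esme < Zara; Zara < Dax.

Orla < Amir < Gita < Gia < Yosef < Sam < Bram < Esme < Zara < Dax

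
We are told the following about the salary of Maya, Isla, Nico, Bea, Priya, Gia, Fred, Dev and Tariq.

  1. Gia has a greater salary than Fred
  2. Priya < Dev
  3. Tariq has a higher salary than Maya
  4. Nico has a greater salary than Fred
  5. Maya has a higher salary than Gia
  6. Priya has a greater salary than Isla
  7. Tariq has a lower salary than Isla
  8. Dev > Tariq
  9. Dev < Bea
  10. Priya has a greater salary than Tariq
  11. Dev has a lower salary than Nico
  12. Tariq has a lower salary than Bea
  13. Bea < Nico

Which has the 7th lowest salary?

Dev

Piecing the relations together gives one ordering: Fred < Gia < Maya < Tariq < Isla < Priya < Dev < Bea < Nico.
The 7th smallest is Dev.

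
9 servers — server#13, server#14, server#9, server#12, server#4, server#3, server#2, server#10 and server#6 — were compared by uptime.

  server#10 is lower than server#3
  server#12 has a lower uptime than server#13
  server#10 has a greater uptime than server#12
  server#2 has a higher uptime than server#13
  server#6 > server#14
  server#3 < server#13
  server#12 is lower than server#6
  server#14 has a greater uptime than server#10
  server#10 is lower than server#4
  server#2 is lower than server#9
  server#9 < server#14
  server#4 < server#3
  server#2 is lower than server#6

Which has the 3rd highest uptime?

server#9

Piecing the relations together gives one ordering: server#12 < server#10 < server#4 < server#3 < server#13 < server#2 < server#9 < server#14 < server#6.
Counting 3 from the largest end gives server#9.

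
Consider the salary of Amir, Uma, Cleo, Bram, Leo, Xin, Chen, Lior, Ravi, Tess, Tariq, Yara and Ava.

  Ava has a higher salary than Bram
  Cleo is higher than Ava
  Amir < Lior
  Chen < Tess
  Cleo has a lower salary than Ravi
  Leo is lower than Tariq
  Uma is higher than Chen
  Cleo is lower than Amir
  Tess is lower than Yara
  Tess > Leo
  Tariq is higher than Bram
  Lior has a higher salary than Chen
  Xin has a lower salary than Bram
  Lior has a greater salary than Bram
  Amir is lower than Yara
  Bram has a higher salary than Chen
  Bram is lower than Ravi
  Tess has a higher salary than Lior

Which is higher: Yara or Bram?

Bram < Ava and Ava < Cleo give Bram < Cleo.
With Cleo < Amir: Bram < Ava < Cleo < Amir.
Then Amir < Lior extends the chain to Lior.
Then Lior < Tess extends the chain to Tess.
Then Tess < Yara extends the chain to Yara.
So Bram < Yara; Yara is the higher of the two.

Yara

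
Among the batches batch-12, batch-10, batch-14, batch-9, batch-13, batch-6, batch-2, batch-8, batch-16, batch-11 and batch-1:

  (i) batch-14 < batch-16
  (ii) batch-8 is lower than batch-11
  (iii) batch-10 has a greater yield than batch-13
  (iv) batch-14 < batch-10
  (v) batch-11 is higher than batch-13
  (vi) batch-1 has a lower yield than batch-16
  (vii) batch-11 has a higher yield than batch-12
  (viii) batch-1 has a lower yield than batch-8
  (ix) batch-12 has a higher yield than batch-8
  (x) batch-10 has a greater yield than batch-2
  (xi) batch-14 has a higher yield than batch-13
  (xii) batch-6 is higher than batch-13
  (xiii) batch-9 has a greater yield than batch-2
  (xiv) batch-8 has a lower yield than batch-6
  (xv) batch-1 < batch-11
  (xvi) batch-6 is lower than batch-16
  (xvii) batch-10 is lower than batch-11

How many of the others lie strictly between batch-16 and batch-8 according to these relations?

1

Chaining upward from batch-8 reaches: batch-12, batch-6, batch-11.
Chaining downward from batch-16 reaches: batch-1, batch-13, batch-14, batch-6.
Strictly between batch-8 and batch-16 are those in both lists: batch-6 — 1 element.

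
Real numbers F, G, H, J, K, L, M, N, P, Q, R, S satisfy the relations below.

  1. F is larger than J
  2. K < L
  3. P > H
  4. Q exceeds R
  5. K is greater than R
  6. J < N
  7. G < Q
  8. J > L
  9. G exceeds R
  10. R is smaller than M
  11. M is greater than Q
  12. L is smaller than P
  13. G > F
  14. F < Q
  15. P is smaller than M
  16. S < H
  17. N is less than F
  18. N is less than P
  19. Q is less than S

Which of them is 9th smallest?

The consecutive relations fix a unique order: R < K < L < J < N < F < G < Q < S < H < P < M.
Counting 9 from the smallest end gives S.

S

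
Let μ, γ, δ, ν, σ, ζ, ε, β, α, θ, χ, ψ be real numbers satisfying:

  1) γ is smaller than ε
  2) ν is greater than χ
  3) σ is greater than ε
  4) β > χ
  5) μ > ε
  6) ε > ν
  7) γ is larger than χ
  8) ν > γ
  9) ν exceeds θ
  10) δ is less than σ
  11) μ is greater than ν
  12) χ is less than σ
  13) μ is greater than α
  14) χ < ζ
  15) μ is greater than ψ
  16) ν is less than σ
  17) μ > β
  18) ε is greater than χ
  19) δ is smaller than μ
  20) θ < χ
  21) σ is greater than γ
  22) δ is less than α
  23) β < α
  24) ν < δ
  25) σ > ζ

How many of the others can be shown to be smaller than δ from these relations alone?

Directly below δ: ν.
One step further: θ, χ, γ (4 so far).
Nothing else is reachable below δ; 4 in all.

4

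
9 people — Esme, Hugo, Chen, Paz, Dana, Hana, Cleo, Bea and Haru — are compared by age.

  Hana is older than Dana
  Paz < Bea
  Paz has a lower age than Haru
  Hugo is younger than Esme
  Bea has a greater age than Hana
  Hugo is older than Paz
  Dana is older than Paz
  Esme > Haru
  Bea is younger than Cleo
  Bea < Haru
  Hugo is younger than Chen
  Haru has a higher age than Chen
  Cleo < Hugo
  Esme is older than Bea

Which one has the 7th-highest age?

Hana

Piecing the relations together gives one ordering: Paz < Dana < Hana < Bea < Cleo < Hugo < Chen < Haru < Esme.
Counting 7 from the largest end gives Hana.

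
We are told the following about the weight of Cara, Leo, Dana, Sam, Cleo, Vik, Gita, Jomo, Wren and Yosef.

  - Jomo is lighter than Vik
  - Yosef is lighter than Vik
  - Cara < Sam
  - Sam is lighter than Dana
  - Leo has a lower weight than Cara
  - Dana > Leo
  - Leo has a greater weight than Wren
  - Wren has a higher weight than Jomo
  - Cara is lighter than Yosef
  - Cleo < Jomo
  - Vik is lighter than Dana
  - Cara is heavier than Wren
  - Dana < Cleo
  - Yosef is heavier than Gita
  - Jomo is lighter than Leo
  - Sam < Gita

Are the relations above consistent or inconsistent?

inconsistent

Chaining the given relations yields Cleo < Jomo < Wren < Leo < Cara < Sam < Gita < Yosef < Vik < Dana, so Cleo < Dana. But one relation states Dana < Cleo. These cannot both hold.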